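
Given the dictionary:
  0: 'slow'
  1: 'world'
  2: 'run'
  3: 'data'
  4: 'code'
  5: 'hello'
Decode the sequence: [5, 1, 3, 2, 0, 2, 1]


Look up each index in the dictionary:
  5 -> 'hello'
  1 -> 'world'
  3 -> 'data'
  2 -> 'run'
  0 -> 'slow'
  2 -> 'run'
  1 -> 'world'

Decoded: "hello world data run slow run world"


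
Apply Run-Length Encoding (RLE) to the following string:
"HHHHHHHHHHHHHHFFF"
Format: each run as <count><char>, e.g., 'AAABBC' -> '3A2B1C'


Scanning runs left to right:
  i=0: run of 'H' x 14 -> '14H'
  i=14: run of 'F' x 3 -> '3F'

RLE = 14H3F


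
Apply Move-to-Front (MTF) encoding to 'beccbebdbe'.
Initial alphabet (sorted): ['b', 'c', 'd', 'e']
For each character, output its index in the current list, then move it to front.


MTF encoding:
'b': index 0 in ['b', 'c', 'd', 'e'] -> ['b', 'c', 'd', 'e']
'e': index 3 in ['b', 'c', 'd', 'e'] -> ['e', 'b', 'c', 'd']
'c': index 2 in ['e', 'b', 'c', 'd'] -> ['c', 'e', 'b', 'd']
'c': index 0 in ['c', 'e', 'b', 'd'] -> ['c', 'e', 'b', 'd']
'b': index 2 in ['c', 'e', 'b', 'd'] -> ['b', 'c', 'e', 'd']
'e': index 2 in ['b', 'c', 'e', 'd'] -> ['e', 'b', 'c', 'd']
'b': index 1 in ['e', 'b', 'c', 'd'] -> ['b', 'e', 'c', 'd']
'd': index 3 in ['b', 'e', 'c', 'd'] -> ['d', 'b', 'e', 'c']
'b': index 1 in ['d', 'b', 'e', 'c'] -> ['b', 'd', 'e', 'c']
'e': index 2 in ['b', 'd', 'e', 'c'] -> ['e', 'b', 'd', 'c']


Output: [0, 3, 2, 0, 2, 2, 1, 3, 1, 2]


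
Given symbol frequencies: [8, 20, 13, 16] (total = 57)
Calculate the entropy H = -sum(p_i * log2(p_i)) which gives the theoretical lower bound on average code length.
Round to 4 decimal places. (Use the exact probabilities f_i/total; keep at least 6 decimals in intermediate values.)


Per-symbol terms -p_i * log2(p_i) with p_i = f_i/57:
  p = 8/57 = 0.140351: log2(p) = -2.832890, -p*log2(p) = 0.397599
  p = 20/57 = 0.350877: log2(p) = -1.510962, -p*log2(p) = 0.530162
  p = 13/57 = 0.228070: log2(p) = -2.132450, -p*log2(p) = 0.486348
  p = 16/57 = 0.280702: log2(p) = -1.832890, -p*log2(p) = 0.514495
H = 0.397599 + 0.530162 + 0.486348 + 0.514495 = 1.928604

H = 1.9286 bits/symbol


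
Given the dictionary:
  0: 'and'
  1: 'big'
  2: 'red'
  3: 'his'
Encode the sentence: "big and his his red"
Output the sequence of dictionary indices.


Look up each word in the dictionary:
  'big' -> 1
  'and' -> 0
  'his' -> 3
  'his' -> 3
  'red' -> 2

Encoded: [1, 0, 3, 3, 2]


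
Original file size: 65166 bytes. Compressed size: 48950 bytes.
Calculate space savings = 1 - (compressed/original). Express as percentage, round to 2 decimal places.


ratio = compressed/original = 48950/65166 = 0.751159
savings = 1 - ratio = 1 - 0.751159 = 0.248841
as a percentage: 0.248841 * 100 = 24.88%

Space savings = 1 - 48950/65166 = 24.88%


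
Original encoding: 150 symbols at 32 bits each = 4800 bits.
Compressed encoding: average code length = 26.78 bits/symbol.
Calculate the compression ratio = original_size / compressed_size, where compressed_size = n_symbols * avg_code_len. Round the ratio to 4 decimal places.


original_size = n_symbols * orig_bits = 150 * 32 = 4800 bits
compressed_size = n_symbols * avg_code_len = 150 * 26.78 = 4017.0 bits
ratio = original_size / compressed_size = 4800 / 4017.0 = 1.1949

Compression ratio = 1.1949


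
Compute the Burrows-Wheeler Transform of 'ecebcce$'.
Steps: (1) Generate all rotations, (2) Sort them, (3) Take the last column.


Rotations (sorted):
  0: $ecebcce -> last char: e
  1: bcce$ece -> last char: e
  2: cce$eceb -> last char: b
  3: ce$ecebc -> last char: c
  4: cebcce$e -> last char: e
  5: e$ecebcc -> last char: c
  6: ebcce$ec -> last char: c
  7: ecebcce$ -> last char: $


BWT = eebcecc$


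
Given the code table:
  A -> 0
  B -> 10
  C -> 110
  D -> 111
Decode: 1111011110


Decoding:
111 -> D
10 -> B
111 -> D
10 -> B


Result: DBDB


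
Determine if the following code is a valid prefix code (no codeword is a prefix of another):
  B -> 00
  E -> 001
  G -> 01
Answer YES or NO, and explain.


Checking each pair (does one codeword prefix another?):
  B='00' vs E='001': prefix -- VIOLATION

NO -- this is NOT a valid prefix code. B (00) is a prefix of E (001).


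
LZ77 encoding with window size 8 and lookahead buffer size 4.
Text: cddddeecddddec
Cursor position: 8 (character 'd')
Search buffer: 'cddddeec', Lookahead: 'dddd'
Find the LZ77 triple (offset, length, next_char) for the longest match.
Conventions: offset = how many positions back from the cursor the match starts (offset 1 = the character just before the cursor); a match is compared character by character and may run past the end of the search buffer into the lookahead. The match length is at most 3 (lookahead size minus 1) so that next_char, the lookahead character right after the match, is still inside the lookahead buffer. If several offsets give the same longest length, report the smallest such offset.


Try each offset into the search buffer:
  offset=1 (pos 7, char 'c'): match length 0
  offset=2 (pos 6, char 'e'): match length 0
  offset=3 (pos 5, char 'e'): match length 0
  offset=4 (pos 4, char 'd'): match length 1
  offset=5 (pos 3, char 'd'): match length 2
  offset=6 (pos 2, char 'd'): match length 3
  offset=7 (pos 1, char 'd'): match length 3
  offset=8 (pos 0, char 'c'): match length 0
Longest match has length 3, found at offsets 6, 7; take the smallest, offset 6.
next_char = character at position 8 + 3 = 11 -> 'd'

Best match: offset=6, length=3 (matching 'ddd' starting at position 2)
LZ77 triple: (6, 3, 'd')


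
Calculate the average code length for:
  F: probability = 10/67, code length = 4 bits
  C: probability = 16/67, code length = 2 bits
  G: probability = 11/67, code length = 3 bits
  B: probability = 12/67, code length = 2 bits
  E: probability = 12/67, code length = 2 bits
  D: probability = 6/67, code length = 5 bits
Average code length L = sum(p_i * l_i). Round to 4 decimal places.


Weighted contributions p_i * l_i:
  F: (10/67) * 4 = 40/67
  C: (16/67) * 2 = 32/67
  G: (11/67) * 3 = 33/67
  B: (12/67) * 2 = 24/67
  E: (12/67) * 2 = 24/67
  D: (6/67) * 5 = 30/67
Sum = (40 + 32 + 33 + 24 + 24 + 30)/67 = 183/67

L = 183/67 = 2.7313 bits/symbol


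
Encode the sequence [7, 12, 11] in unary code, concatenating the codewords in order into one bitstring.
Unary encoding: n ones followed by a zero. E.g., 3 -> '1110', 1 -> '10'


Encode each number as n ones followed by a terminating 0:
  7 -> 11111110 (8 bits)
  12 -> 1111111111110 (13 bits)
  11 -> 111111111110 (12 bits)
Total length = 8 + 13 + 12 = 33 bits.

Unary([7, 12, 11]) = 111111101111111111110111111111110 (33 bits)


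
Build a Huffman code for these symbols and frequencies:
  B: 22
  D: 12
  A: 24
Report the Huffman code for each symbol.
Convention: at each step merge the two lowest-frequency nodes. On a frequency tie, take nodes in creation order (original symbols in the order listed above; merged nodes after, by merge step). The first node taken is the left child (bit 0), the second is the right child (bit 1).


Huffman tree construction:
Step 1: Merge D(12) + B(22) = 34
Step 2: Merge A(24) + (D+B)(34) = 58
Read each symbol's code off the tree from the root (left child = 0, right child = 1).

Codes:
  B: 11 (length 2)
  D: 10 (length 2)
  A: 0 (length 1)
Average code length: 92/58 = 1.5862 bits/symbol


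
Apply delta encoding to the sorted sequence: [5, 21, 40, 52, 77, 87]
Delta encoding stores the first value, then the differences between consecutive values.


First value: 5
Deltas:
  21 - 5 = 16
  40 - 21 = 19
  52 - 40 = 12
  77 - 52 = 25
  87 - 77 = 10


Delta encoded: [5, 16, 19, 12, 25, 10]


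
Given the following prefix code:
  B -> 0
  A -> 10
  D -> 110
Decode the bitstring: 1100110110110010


Decoding step by step:
Bits 110 -> D
Bits 0 -> B
Bits 110 -> D
Bits 110 -> D
Bits 110 -> D
Bits 0 -> B
Bits 10 -> A


Decoded message: DBDDDBA


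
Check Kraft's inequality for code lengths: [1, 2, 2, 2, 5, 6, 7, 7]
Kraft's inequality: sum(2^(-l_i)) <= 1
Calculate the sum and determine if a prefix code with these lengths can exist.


Sum = 2^(-1) + 2^(-2) + 2^(-2) + 2^(-2) + 2^(-5) + 2^(-6) + 2^(-7) + 2^(-7)
    = 0.5 + 0.25 + 0.25 + 0.25 + 0.03125 + 0.015625 + 0.0078125 + 0.0078125
    = 168/128 = 1.3125
Since 1.3125 > 1, Kraft's inequality is NOT satisfied.
A prefix code with these lengths CANNOT exist.

Kraft sum = 1.3125. Not satisfied.


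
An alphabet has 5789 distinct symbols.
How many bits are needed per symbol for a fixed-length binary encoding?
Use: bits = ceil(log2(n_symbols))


log2(5789) = 12.4991
Bracket: 2^12 = 4096 < 5789 <= 2^13 = 8192
So ceil(log2(5789)) = 13

bits = ceil(log2(5789)) = ceil(12.4991) = 13 bits


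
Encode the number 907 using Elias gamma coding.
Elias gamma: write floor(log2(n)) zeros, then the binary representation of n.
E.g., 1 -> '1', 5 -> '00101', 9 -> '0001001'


num_bits = floor(log2(907)) + 1 = 10
leading_zeros = num_bits - 1 = 9
binary(907) = 1110001011

Elias gamma(907) = '000000000' + '1110001011' = 0000000001110001011 (19 bits)


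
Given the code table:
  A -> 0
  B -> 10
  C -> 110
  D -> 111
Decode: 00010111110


Decoding:
0 -> A
0 -> A
0 -> A
10 -> B
111 -> D
110 -> C


Result: AAABDC


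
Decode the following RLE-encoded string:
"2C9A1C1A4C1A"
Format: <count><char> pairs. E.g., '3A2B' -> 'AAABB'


Expanding each <count><char> pair:
  2C -> 'CC'
  9A -> 'AAAAAAAAA'
  1C -> 'C'
  1A -> 'A'
  4C -> 'CCCC'
  1A -> 'A'

Decoded = CCAAAAAAAAACACCCCA


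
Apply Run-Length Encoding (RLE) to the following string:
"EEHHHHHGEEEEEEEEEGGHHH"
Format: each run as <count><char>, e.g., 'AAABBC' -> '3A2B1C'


Scanning runs left to right:
  i=0: run of 'E' x 2 -> '2E'
  i=2: run of 'H' x 5 -> '5H'
  i=7: run of 'G' x 1 -> '1G'
  i=8: run of 'E' x 9 -> '9E'
  i=17: run of 'G' x 2 -> '2G'
  i=19: run of 'H' x 3 -> '3H'

RLE = 2E5H1G9E2G3H


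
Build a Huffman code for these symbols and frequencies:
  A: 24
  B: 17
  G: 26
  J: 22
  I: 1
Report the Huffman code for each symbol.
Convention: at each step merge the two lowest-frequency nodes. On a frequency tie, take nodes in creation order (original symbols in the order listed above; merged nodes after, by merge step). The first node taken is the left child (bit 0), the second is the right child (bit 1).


Huffman tree construction:
Step 1: Merge I(1) + B(17) = 18
Step 2: Merge (I+B)(18) + J(22) = 40
Step 3: Merge A(24) + G(26) = 50
Step 4: Merge ((I+B)+J)(40) + (A+G)(50) = 90
Read each symbol's code off the tree from the root (left child = 0, right child = 1).

Codes:
  A: 10 (length 2)
  B: 001 (length 3)
  G: 11 (length 2)
  J: 01 (length 2)
  I: 000 (length 3)
Average code length: 198/90 = 2.2000 bits/symbol


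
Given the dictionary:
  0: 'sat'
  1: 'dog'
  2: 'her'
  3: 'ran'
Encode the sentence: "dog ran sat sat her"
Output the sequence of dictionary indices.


Look up each word in the dictionary:
  'dog' -> 1
  'ran' -> 3
  'sat' -> 0
  'sat' -> 0
  'her' -> 2

Encoded: [1, 3, 0, 0, 2]


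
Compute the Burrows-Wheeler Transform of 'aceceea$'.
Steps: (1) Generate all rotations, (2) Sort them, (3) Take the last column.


Rotations (sorted):
  0: $aceceea -> last char: a
  1: a$acecee -> last char: e
  2: aceceea$ -> last char: $
  3: ceceea$a -> last char: a
  4: ceea$ace -> last char: e
  5: ea$acece -> last char: e
  6: eceea$ac -> last char: c
  7: eea$acec -> last char: c


BWT = ae$aeecc


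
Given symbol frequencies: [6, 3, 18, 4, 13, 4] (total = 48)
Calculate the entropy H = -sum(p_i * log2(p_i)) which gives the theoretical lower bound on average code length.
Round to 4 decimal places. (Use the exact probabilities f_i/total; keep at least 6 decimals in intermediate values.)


Per-symbol terms -p_i * log2(p_i) with p_i = f_i/48:
  p = 6/48 = 0.125000: log2(p) = -3.000000, -p*log2(p) = 0.375000
  p = 3/48 = 0.062500: log2(p) = -4.000000, -p*log2(p) = 0.250000
  p = 18/48 = 0.375000: log2(p) = -1.415037, -p*log2(p) = 0.530639
  p = 4/48 = 0.083333: log2(p) = -3.584963, -p*log2(p) = 0.298747
  p = 13/48 = 0.270833: log2(p) = -1.884523, -p*log2(p) = 0.510392
  p = 4/48 = 0.083333: log2(p) = -3.584963, -p*log2(p) = 0.298747
H = 0.375000 + 0.250000 + 0.530639 + 0.298747 + 0.510392 + 0.298747 = 2.263525

H = 2.2635 bits/symbol


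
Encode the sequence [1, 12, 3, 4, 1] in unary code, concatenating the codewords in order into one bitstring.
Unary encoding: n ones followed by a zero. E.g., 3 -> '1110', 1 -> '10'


Encode each number as n ones followed by a terminating 0:
  1 -> 10 (2 bits)
  12 -> 1111111111110 (13 bits)
  3 -> 1110 (4 bits)
  4 -> 11110 (5 bits)
  1 -> 10 (2 bits)
Total length = 2 + 13 + 4 + 5 + 2 = 26 bits.

Unary([1, 12, 3, 4, 1]) = 10111111111111011101111010 (26 bits)


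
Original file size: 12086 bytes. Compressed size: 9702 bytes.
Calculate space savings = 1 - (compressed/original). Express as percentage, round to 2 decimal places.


ratio = compressed/original = 9702/12086 = 0.802747
savings = 1 - ratio = 1 - 0.802747 = 0.197253
as a percentage: 0.197253 * 100 = 19.73%

Space savings = 1 - 9702/12086 = 19.73%


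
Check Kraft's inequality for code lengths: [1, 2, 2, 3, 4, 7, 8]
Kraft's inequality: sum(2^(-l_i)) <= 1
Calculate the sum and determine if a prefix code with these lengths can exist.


Sum = 2^(-1) + 2^(-2) + 2^(-2) + 2^(-3) + 2^(-4) + 2^(-7) + 2^(-8)
    = 0.5 + 0.25 + 0.25 + 0.125 + 0.0625 + 0.0078125 + 0.00390625
    = 307/256 = 1.19921875
Since 1.19921875 > 1, Kraft's inequality is NOT satisfied.
A prefix code with these lengths CANNOT exist.

Kraft sum = 1.19921875. Not satisfied.


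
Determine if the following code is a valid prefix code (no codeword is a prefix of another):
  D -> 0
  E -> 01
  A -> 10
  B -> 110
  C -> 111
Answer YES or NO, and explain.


Checking each pair (does one codeword prefix another?):
  D='0' vs E='01': prefix -- VIOLATION

NO -- this is NOT a valid prefix code. D (0) is a prefix of E (01).


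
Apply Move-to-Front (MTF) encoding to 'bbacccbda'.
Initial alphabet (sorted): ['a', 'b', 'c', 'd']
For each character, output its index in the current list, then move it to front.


MTF encoding:
'b': index 1 in ['a', 'b', 'c', 'd'] -> ['b', 'a', 'c', 'd']
'b': index 0 in ['b', 'a', 'c', 'd'] -> ['b', 'a', 'c', 'd']
'a': index 1 in ['b', 'a', 'c', 'd'] -> ['a', 'b', 'c', 'd']
'c': index 2 in ['a', 'b', 'c', 'd'] -> ['c', 'a', 'b', 'd']
'c': index 0 in ['c', 'a', 'b', 'd'] -> ['c', 'a', 'b', 'd']
'c': index 0 in ['c', 'a', 'b', 'd'] -> ['c', 'a', 'b', 'd']
'b': index 2 in ['c', 'a', 'b', 'd'] -> ['b', 'c', 'a', 'd']
'd': index 3 in ['b', 'c', 'a', 'd'] -> ['d', 'b', 'c', 'a']
'a': index 3 in ['d', 'b', 'c', 'a'] -> ['a', 'd', 'b', 'c']


Output: [1, 0, 1, 2, 0, 0, 2, 3, 3]


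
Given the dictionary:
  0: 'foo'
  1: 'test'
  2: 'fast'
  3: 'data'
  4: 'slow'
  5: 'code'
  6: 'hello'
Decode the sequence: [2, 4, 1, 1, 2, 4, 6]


Look up each index in the dictionary:
  2 -> 'fast'
  4 -> 'slow'
  1 -> 'test'
  1 -> 'test'
  2 -> 'fast'
  4 -> 'slow'
  6 -> 'hello'

Decoded: "fast slow test test fast slow hello"


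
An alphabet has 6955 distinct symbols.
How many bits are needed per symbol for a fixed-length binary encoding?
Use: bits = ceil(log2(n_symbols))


log2(6955) = 12.7638
Bracket: 2^12 = 4096 < 6955 <= 2^13 = 8192
So ceil(log2(6955)) = 13

bits = ceil(log2(6955)) = ceil(12.7638) = 13 bits


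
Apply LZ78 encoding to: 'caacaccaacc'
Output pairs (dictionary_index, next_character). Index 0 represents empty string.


LZ78 encoding steps:
Dictionary: {0: ''}
Step 1: w='' (idx 0), next='c' -> output (0, 'c'), add 'c' as idx 1
Step 2: w='' (idx 0), next='a' -> output (0, 'a'), add 'a' as idx 2
Step 3: w='a' (idx 2), next='c' -> output (2, 'c'), add 'ac' as idx 3
Step 4: w='ac' (idx 3), next='c' -> output (3, 'c'), add 'acc' as idx 4
Step 5: w='a' (idx 2), next='a' -> output (2, 'a'), add 'aa' as idx 5
Step 6: w='c' (idx 1), next='c' -> output (1, 'c'), add 'cc' as idx 6


Encoded: [(0, 'c'), (0, 'a'), (2, 'c'), (3, 'c'), (2, 'a'), (1, 'c')]


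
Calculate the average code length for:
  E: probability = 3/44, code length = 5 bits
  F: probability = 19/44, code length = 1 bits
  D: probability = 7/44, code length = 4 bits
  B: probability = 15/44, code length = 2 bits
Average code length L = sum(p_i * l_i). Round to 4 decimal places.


Weighted contributions p_i * l_i:
  E: (3/44) * 5 = 15/44
  F: (19/44) * 1 = 19/44
  D: (7/44) * 4 = 28/44
  B: (15/44) * 2 = 30/44
Sum = (15 + 19 + 28 + 30)/44 = 92/44

L = 92/44 = 2.0909 bits/symbol


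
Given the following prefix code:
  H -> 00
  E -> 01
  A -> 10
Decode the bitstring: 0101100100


Decoding step by step:
Bits 01 -> E
Bits 01 -> E
Bits 10 -> A
Bits 01 -> E
Bits 00 -> H


Decoded message: EEAEH


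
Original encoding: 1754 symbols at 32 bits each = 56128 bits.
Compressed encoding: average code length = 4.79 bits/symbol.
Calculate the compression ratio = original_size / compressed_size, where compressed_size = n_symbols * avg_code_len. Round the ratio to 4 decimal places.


original_size = n_symbols * orig_bits = 1754 * 32 = 56128 bits
compressed_size = n_symbols * avg_code_len = 1754 * 4.79 = 8401.66 bits
ratio = original_size / compressed_size = 56128 / 8401.66 = 6.6806

Compression ratio = 6.6806


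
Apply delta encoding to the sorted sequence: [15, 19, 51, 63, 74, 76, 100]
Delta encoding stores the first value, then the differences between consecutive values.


First value: 15
Deltas:
  19 - 15 = 4
  51 - 19 = 32
  63 - 51 = 12
  74 - 63 = 11
  76 - 74 = 2
  100 - 76 = 24


Delta encoded: [15, 4, 32, 12, 11, 2, 24]


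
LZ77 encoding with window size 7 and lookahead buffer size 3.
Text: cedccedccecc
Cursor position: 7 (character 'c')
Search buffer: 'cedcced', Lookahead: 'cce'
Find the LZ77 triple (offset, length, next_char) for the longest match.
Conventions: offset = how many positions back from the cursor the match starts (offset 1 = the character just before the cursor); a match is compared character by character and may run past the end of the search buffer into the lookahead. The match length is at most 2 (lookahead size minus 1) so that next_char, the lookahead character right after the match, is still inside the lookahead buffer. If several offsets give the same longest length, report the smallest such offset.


Try each offset into the search buffer:
  offset=1 (pos 6, char 'd'): match length 0
  offset=2 (pos 5, char 'e'): match length 0
  offset=3 (pos 4, char 'c'): match length 1
  offset=4 (pos 3, char 'c'): match length 2
  offset=5 (pos 2, char 'd'): match length 0
  offset=6 (pos 1, char 'e'): match length 0
  offset=7 (pos 0, char 'c'): match length 1
Longest match has length 2 at offset 4.
next_char = character at position 7 + 2 = 9 -> 'e'

Best match: offset=4, length=2 (matching 'cc' starting at position 3)
LZ77 triple: (4, 2, 'e')


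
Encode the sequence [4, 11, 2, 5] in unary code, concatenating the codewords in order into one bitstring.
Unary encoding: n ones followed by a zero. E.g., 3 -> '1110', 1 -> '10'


Encode each number as n ones followed by a terminating 0:
  4 -> 11110 (5 bits)
  11 -> 111111111110 (12 bits)
  2 -> 110 (3 bits)
  5 -> 111110 (6 bits)
Total length = 5 + 12 + 3 + 6 = 26 bits.

Unary([4, 11, 2, 5]) = 11110111111111110110111110 (26 bits)


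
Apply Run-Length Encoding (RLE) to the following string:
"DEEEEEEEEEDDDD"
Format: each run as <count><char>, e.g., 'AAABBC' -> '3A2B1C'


Scanning runs left to right:
  i=0: run of 'D' x 1 -> '1D'
  i=1: run of 'E' x 9 -> '9E'
  i=10: run of 'D' x 4 -> '4D'

RLE = 1D9E4D


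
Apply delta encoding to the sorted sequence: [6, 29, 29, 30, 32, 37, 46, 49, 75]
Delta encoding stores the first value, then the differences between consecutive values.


First value: 6
Deltas:
  29 - 6 = 23
  29 - 29 = 0
  30 - 29 = 1
  32 - 30 = 2
  37 - 32 = 5
  46 - 37 = 9
  49 - 46 = 3
  75 - 49 = 26


Delta encoded: [6, 23, 0, 1, 2, 5, 9, 3, 26]


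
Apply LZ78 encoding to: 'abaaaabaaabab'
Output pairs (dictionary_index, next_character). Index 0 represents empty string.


LZ78 encoding steps:
Dictionary: {0: ''}
Step 1: w='' (idx 0), next='a' -> output (0, 'a'), add 'a' as idx 1
Step 2: w='' (idx 0), next='b' -> output (0, 'b'), add 'b' as idx 2
Step 3: w='a' (idx 1), next='a' -> output (1, 'a'), add 'aa' as idx 3
Step 4: w='aa' (idx 3), next='b' -> output (3, 'b'), add 'aab' as idx 4
Step 5: w='aa' (idx 3), next='a' -> output (3, 'a'), add 'aaa' as idx 5
Step 6: w='b' (idx 2), next='a' -> output (2, 'a'), add 'ba' as idx 6
Step 7: w='b' (idx 2), end of input -> output (2, '')


Encoded: [(0, 'a'), (0, 'b'), (1, 'a'), (3, 'b'), (3, 'a'), (2, 'a'), (2, '')]


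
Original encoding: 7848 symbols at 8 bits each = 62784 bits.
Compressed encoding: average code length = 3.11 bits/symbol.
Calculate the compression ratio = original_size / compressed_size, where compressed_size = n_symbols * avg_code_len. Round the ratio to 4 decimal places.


original_size = n_symbols * orig_bits = 7848 * 8 = 62784 bits
compressed_size = n_symbols * avg_code_len = 7848 * 3.11 = 24407.28 bits
ratio = original_size / compressed_size = 62784 / 24407.28 = 2.5723

Compression ratio = 2.5723


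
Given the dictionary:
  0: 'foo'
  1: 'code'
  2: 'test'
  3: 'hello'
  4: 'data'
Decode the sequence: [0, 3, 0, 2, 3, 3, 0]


Look up each index in the dictionary:
  0 -> 'foo'
  3 -> 'hello'
  0 -> 'foo'
  2 -> 'test'
  3 -> 'hello'
  3 -> 'hello'
  0 -> 'foo'

Decoded: "foo hello foo test hello hello foo"


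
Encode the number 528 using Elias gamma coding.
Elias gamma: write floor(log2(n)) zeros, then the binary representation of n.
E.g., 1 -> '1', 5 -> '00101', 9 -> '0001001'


num_bits = floor(log2(528)) + 1 = 10
leading_zeros = num_bits - 1 = 9
binary(528) = 1000010000

Elias gamma(528) = '000000000' + '1000010000' = 0000000001000010000 (19 bits)


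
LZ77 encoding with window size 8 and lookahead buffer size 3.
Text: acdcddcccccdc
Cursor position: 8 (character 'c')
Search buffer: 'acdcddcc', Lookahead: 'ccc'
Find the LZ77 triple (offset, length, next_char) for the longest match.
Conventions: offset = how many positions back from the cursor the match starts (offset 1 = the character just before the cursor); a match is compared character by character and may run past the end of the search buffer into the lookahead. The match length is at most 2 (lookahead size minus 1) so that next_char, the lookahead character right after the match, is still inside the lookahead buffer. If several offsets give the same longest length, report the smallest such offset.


Try each offset into the search buffer:
  offset=1 (pos 7, char 'c'): match length 2
  offset=2 (pos 6, char 'c'): match length 2
  offset=3 (pos 5, char 'd'): match length 0
  offset=4 (pos 4, char 'd'): match length 0
  offset=5 (pos 3, char 'c'): match length 1
  offset=6 (pos 2, char 'd'): match length 0
  offset=7 (pos 1, char 'c'): match length 1
  offset=8 (pos 0, char 'a'): match length 0
Longest match has length 2, found at offsets 1, 2; take the smallest, offset 1.
next_char = character at position 8 + 2 = 10 -> 'c'

Best match: offset=1, length=2 (matching 'cc' starting at position 7)
LZ77 triple: (1, 2, 'c')


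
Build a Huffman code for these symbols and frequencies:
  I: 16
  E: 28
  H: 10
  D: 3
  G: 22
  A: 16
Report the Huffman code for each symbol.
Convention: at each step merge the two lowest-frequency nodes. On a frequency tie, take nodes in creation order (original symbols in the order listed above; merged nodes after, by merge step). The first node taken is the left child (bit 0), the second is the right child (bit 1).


Huffman tree construction:
Step 1: Merge D(3) + H(10) = 13
Step 2: Merge (D+H)(13) + I(16) = 29
Step 3: Merge A(16) + G(22) = 38
Step 4: Merge E(28) + ((D+H)+I)(29) = 57
Step 5: Merge (A+G)(38) + (E+((D+H)+I))(57) = 95
Read each symbol's code off the tree from the root (left child = 0, right child = 1).

Codes:
  I: 111 (length 3)
  E: 10 (length 2)
  H: 1101 (length 4)
  D: 1100 (length 4)
  G: 01 (length 2)
  A: 00 (length 2)
Average code length: 232/95 = 2.4421 bits/symbol


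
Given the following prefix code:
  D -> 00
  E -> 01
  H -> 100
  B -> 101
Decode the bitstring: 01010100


Decoding step by step:
Bits 01 -> E
Bits 01 -> E
Bits 01 -> E
Bits 00 -> D


Decoded message: EEED


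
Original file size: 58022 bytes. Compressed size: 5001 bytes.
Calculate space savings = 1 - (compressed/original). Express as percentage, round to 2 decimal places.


ratio = compressed/original = 5001/58022 = 0.086191
savings = 1 - ratio = 1 - 0.086191 = 0.913809
as a percentage: 0.913809 * 100 = 91.38%

Space savings = 1 - 5001/58022 = 91.38%


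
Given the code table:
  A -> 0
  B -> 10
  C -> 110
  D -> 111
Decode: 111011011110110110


Decoding:
111 -> D
0 -> A
110 -> C
111 -> D
10 -> B
110 -> C
110 -> C


Result: DACDBCC


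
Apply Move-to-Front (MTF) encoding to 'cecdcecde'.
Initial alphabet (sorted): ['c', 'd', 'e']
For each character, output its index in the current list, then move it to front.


MTF encoding:
'c': index 0 in ['c', 'd', 'e'] -> ['c', 'd', 'e']
'e': index 2 in ['c', 'd', 'e'] -> ['e', 'c', 'd']
'c': index 1 in ['e', 'c', 'd'] -> ['c', 'e', 'd']
'd': index 2 in ['c', 'e', 'd'] -> ['d', 'c', 'e']
'c': index 1 in ['d', 'c', 'e'] -> ['c', 'd', 'e']
'e': index 2 in ['c', 'd', 'e'] -> ['e', 'c', 'd']
'c': index 1 in ['e', 'c', 'd'] -> ['c', 'e', 'd']
'd': index 2 in ['c', 'e', 'd'] -> ['d', 'c', 'e']
'e': index 2 in ['d', 'c', 'e'] -> ['e', 'd', 'c']


Output: [0, 2, 1, 2, 1, 2, 1, 2, 2]


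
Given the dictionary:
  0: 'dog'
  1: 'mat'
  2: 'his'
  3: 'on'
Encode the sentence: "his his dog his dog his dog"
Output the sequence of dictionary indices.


Look up each word in the dictionary:
  'his' -> 2
  'his' -> 2
  'dog' -> 0
  'his' -> 2
  'dog' -> 0
  'his' -> 2
  'dog' -> 0

Encoded: [2, 2, 0, 2, 0, 2, 0]


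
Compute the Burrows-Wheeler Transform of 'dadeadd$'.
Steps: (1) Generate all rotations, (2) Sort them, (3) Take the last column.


Rotations (sorted):
  0: $dadeadd -> last char: d
  1: add$dade -> last char: e
  2: adeadd$d -> last char: d
  3: d$dadead -> last char: d
  4: dadeadd$ -> last char: $
  5: dd$dadea -> last char: a
  6: deadd$da -> last char: a
  7: eadd$dad -> last char: d


BWT = dedd$aad


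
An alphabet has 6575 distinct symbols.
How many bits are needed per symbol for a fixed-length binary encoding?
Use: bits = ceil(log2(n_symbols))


log2(6575) = 12.6828
Bracket: 2^12 = 4096 < 6575 <= 2^13 = 8192
So ceil(log2(6575)) = 13

bits = ceil(log2(6575)) = ceil(12.6828) = 13 bits


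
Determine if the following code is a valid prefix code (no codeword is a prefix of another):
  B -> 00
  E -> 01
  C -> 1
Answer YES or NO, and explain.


Checking each pair (does one codeword prefix another?):
  B='00' vs E='01': no prefix
  B='00' vs C='1': no prefix
  E='01' vs B='00': no prefix
  E='01' vs C='1': no prefix
  C='1' vs B='00': no prefix
  C='1' vs E='01': no prefix
No violation found over all pairs.

YES -- this is a valid prefix code. No codeword is a prefix of any other codeword.


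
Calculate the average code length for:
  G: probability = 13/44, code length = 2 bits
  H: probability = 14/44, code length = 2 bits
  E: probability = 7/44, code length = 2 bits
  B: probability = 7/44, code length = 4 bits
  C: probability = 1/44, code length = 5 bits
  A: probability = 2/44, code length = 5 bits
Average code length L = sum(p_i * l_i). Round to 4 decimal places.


Weighted contributions p_i * l_i:
  G: (13/44) * 2 = 26/44
  H: (14/44) * 2 = 28/44
  E: (7/44) * 2 = 14/44
  B: (7/44) * 4 = 28/44
  C: (1/44) * 5 = 5/44
  A: (2/44) * 5 = 10/44
Sum = (26 + 28 + 14 + 28 + 5 + 10)/44 = 111/44

L = 111/44 = 2.5227 bits/symbol


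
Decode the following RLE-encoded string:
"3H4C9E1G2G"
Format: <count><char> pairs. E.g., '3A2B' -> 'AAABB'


Expanding each <count><char> pair:
  3H -> 'HHH'
  4C -> 'CCCC'
  9E -> 'EEEEEEEEE'
  1G -> 'G'
  2G -> 'GG'

Decoded = HHHCCCCEEEEEEEEEGGG


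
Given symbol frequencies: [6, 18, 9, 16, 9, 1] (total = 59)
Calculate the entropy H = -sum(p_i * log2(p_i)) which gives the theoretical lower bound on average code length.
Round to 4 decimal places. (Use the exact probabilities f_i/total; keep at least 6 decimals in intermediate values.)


Per-symbol terms -p_i * log2(p_i) with p_i = f_i/59:
  p = 6/59 = 0.101695: log2(p) = -3.297681, -p*log2(p) = 0.335357
  p = 18/59 = 0.305085: log2(p) = -1.712718, -p*log2(p) = 0.522524
  p = 9/59 = 0.152542: log2(p) = -2.712718, -p*log2(p) = 0.413804
  p = 16/59 = 0.271186: log2(p) = -1.882643, -p*log2(p) = 0.510547
  p = 9/59 = 0.152542: log2(p) = -2.712718, -p*log2(p) = 0.413804
  p = 1/59 = 0.016949: log2(p) = -5.882643, -p*log2(p) = 0.099706
H = 0.335357 + 0.522524 + 0.413804 + 0.510547 + 0.413804 + 0.099706 = 2.295742

H = 2.2957 bits/symbol


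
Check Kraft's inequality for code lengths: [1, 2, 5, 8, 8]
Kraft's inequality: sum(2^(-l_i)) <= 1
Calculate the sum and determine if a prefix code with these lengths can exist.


Sum = 2^(-1) + 2^(-2) + 2^(-5) + 2^(-8) + 2^(-8)
    = 0.5 + 0.25 + 0.03125 + 0.00390625 + 0.00390625
    = 202/256 = 0.7890625
Since 0.7890625 <= 1, Kraft's inequality IS satisfied.
A prefix code with these lengths CAN exist.

Kraft sum = 0.7890625. Satisfied.


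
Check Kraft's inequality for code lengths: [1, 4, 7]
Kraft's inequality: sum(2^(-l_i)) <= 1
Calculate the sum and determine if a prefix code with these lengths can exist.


Sum = 2^(-1) + 2^(-4) + 2^(-7)
    = 0.5 + 0.0625 + 0.0078125
    = 73/128 = 0.5703125
Since 0.5703125 <= 1, Kraft's inequality IS satisfied.
A prefix code with these lengths CAN exist.

Kraft sum = 0.5703125. Satisfied.


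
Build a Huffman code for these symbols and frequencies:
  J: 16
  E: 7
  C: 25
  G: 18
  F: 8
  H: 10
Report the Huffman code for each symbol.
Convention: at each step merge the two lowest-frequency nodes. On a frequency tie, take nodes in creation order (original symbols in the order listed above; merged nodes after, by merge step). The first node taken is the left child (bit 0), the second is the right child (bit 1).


Huffman tree construction:
Step 1: Merge E(7) + F(8) = 15
Step 2: Merge H(10) + (E+F)(15) = 25
Step 3: Merge J(16) + G(18) = 34
Step 4: Merge C(25) + (H+(E+F))(25) = 50
Step 5: Merge (J+G)(34) + (C+(H+(E+F)))(50) = 84
Read each symbol's code off the tree from the root (left child = 0, right child = 1).

Codes:
  J: 00 (length 2)
  E: 1110 (length 4)
  C: 10 (length 2)
  G: 01 (length 2)
  F: 1111 (length 4)
  H: 110 (length 3)
Average code length: 208/84 = 2.4762 bits/symbol


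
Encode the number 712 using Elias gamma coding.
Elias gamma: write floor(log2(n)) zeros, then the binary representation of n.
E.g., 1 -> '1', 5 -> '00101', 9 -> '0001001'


num_bits = floor(log2(712)) + 1 = 10
leading_zeros = num_bits - 1 = 9
binary(712) = 1011001000

Elias gamma(712) = '000000000' + '1011001000' = 0000000001011001000 (19 bits)


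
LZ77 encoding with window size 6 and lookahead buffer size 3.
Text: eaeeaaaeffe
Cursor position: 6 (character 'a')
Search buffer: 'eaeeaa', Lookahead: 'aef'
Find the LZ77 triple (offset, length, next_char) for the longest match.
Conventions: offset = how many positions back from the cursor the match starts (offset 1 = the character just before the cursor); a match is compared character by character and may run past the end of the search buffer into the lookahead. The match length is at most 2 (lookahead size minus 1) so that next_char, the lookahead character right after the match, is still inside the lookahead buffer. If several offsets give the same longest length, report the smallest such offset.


Try each offset into the search buffer:
  offset=1 (pos 5, char 'a'): match length 1
  offset=2 (pos 4, char 'a'): match length 1
  offset=3 (pos 3, char 'e'): match length 0
  offset=4 (pos 2, char 'e'): match length 0
  offset=5 (pos 1, char 'a'): match length 2
  offset=6 (pos 0, char 'e'): match length 0
Longest match has length 2 at offset 5.
next_char = character at position 6 + 2 = 8 -> 'f'

Best match: offset=5, length=2 (matching 'ae' starting at position 1)
LZ77 triple: (5, 2, 'f')


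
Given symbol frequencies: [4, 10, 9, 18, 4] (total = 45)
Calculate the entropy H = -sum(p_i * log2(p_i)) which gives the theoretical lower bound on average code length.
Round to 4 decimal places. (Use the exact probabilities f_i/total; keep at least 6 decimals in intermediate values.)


Per-symbol terms -p_i * log2(p_i) with p_i = f_i/45:
  p = 4/45 = 0.088889: log2(p) = -3.491853, -p*log2(p) = 0.310387
  p = 10/45 = 0.222222: log2(p) = -2.169925, -p*log2(p) = 0.482206
  p = 9/45 = 0.200000: log2(p) = -2.321928, -p*log2(p) = 0.464386
  p = 18/45 = 0.400000: log2(p) = -1.321928, -p*log2(p) = 0.528771
  p = 4/45 = 0.088889: log2(p) = -3.491853, -p*log2(p) = 0.310387
H = 0.310387 + 0.482206 + 0.464386 + 0.528771 + 0.310387 = 2.096137

H = 2.0961 bits/symbol


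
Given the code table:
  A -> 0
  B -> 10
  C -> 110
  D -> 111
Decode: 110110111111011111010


Decoding:
110 -> C
110 -> C
111 -> D
111 -> D
0 -> A
111 -> D
110 -> C
10 -> B


Result: CCDDADCB


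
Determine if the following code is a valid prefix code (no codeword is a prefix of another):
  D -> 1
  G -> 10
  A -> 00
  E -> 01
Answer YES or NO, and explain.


Checking each pair (does one codeword prefix another?):
  D='1' vs G='10': prefix -- VIOLATION

NO -- this is NOT a valid prefix code. D (1) is a prefix of G (10).


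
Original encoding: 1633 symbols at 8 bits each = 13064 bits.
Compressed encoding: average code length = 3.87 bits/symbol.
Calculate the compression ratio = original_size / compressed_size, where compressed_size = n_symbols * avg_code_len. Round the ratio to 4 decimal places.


original_size = n_symbols * orig_bits = 1633 * 8 = 13064 bits
compressed_size = n_symbols * avg_code_len = 1633 * 3.87 = 6319.71 bits
ratio = original_size / compressed_size = 13064 / 6319.71 = 2.0672

Compression ratio = 2.0672


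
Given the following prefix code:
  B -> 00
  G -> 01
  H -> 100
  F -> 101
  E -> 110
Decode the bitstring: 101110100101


Decoding step by step:
Bits 101 -> F
Bits 110 -> E
Bits 100 -> H
Bits 101 -> F


Decoded message: FEHF


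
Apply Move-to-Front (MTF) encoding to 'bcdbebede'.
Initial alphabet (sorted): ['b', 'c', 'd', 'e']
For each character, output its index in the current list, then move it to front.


MTF encoding:
'b': index 0 in ['b', 'c', 'd', 'e'] -> ['b', 'c', 'd', 'e']
'c': index 1 in ['b', 'c', 'd', 'e'] -> ['c', 'b', 'd', 'e']
'd': index 2 in ['c', 'b', 'd', 'e'] -> ['d', 'c', 'b', 'e']
'b': index 2 in ['d', 'c', 'b', 'e'] -> ['b', 'd', 'c', 'e']
'e': index 3 in ['b', 'd', 'c', 'e'] -> ['e', 'b', 'd', 'c']
'b': index 1 in ['e', 'b', 'd', 'c'] -> ['b', 'e', 'd', 'c']
'e': index 1 in ['b', 'e', 'd', 'c'] -> ['e', 'b', 'd', 'c']
'd': index 2 in ['e', 'b', 'd', 'c'] -> ['d', 'e', 'b', 'c']
'e': index 1 in ['d', 'e', 'b', 'c'] -> ['e', 'd', 'b', 'c']


Output: [0, 1, 2, 2, 3, 1, 1, 2, 1]


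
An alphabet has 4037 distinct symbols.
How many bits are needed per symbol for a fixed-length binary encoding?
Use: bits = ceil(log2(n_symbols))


log2(4037) = 11.9791
Bracket: 2^11 = 2048 < 4037 <= 2^12 = 4096
So ceil(log2(4037)) = 12

bits = ceil(log2(4037)) = ceil(11.9791) = 12 bits


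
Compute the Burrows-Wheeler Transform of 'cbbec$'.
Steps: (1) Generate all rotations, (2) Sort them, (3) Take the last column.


Rotations (sorted):
  0: $cbbec -> last char: c
  1: bbec$c -> last char: c
  2: bec$cb -> last char: b
  3: c$cbbe -> last char: e
  4: cbbec$ -> last char: $
  5: ec$cbb -> last char: b


BWT = ccbe$b


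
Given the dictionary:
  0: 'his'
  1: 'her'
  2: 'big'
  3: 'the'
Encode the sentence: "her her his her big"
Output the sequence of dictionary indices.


Look up each word in the dictionary:
  'her' -> 1
  'her' -> 1
  'his' -> 0
  'her' -> 1
  'big' -> 2

Encoded: [1, 1, 0, 1, 2]


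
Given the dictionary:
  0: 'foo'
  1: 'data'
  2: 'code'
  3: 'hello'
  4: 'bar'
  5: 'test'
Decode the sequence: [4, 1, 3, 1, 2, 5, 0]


Look up each index in the dictionary:
  4 -> 'bar'
  1 -> 'data'
  3 -> 'hello'
  1 -> 'data'
  2 -> 'code'
  5 -> 'test'
  0 -> 'foo'

Decoded: "bar data hello data code test foo"


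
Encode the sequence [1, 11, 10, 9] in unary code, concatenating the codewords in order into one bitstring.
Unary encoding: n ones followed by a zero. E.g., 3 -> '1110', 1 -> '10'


Encode each number as n ones followed by a terminating 0:
  1 -> 10 (2 bits)
  11 -> 111111111110 (12 bits)
  10 -> 11111111110 (11 bits)
  9 -> 1111111110 (10 bits)
Total length = 2 + 12 + 11 + 10 = 35 bits.

Unary([1, 11, 10, 9]) = 10111111111110111111111101111111110 (35 bits)


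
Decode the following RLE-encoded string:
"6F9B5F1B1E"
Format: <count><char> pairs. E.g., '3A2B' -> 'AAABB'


Expanding each <count><char> pair:
  6F -> 'FFFFFF'
  9B -> 'BBBBBBBBB'
  5F -> 'FFFFF'
  1B -> 'B'
  1E -> 'E'

Decoded = FFFFFFBBBBBBBBBFFFFFBE


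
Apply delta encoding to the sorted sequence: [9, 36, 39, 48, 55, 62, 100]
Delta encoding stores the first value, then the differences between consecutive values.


First value: 9
Deltas:
  36 - 9 = 27
  39 - 36 = 3
  48 - 39 = 9
  55 - 48 = 7
  62 - 55 = 7
  100 - 62 = 38


Delta encoded: [9, 27, 3, 9, 7, 7, 38]


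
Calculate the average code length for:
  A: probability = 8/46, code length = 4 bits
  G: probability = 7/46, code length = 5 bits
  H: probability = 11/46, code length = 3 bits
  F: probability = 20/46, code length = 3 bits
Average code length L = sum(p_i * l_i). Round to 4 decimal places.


Weighted contributions p_i * l_i:
  A: (8/46) * 4 = 32/46
  G: (7/46) * 5 = 35/46
  H: (11/46) * 3 = 33/46
  F: (20/46) * 3 = 60/46
Sum = (32 + 35 + 33 + 60)/46 = 160/46

L = 160/46 = 3.4783 bits/symbol


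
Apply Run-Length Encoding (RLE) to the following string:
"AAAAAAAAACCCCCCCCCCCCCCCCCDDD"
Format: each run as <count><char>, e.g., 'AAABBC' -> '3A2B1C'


Scanning runs left to right:
  i=0: run of 'A' x 9 -> '9A'
  i=9: run of 'C' x 17 -> '17C'
  i=26: run of 'D' x 3 -> '3D'

RLE = 9A17C3D


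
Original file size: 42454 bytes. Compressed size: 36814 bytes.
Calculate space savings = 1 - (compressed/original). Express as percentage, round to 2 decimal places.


ratio = compressed/original = 36814/42454 = 0.86715
savings = 1 - ratio = 1 - 0.86715 = 0.13285
as a percentage: 0.13285 * 100 = 13.28%

Space savings = 1 - 36814/42454 = 13.28%


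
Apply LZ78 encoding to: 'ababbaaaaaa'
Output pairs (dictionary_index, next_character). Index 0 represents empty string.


LZ78 encoding steps:
Dictionary: {0: ''}
Step 1: w='' (idx 0), next='a' -> output (0, 'a'), add 'a' as idx 1
Step 2: w='' (idx 0), next='b' -> output (0, 'b'), add 'b' as idx 2
Step 3: w='a' (idx 1), next='b' -> output (1, 'b'), add 'ab' as idx 3
Step 4: w='b' (idx 2), next='a' -> output (2, 'a'), add 'ba' as idx 4
Step 5: w='a' (idx 1), next='a' -> output (1, 'a'), add 'aa' as idx 5
Step 6: w='aa' (idx 5), next='a' -> output (5, 'a'), add 'aaa' as idx 6


Encoded: [(0, 'a'), (0, 'b'), (1, 'b'), (2, 'a'), (1, 'a'), (5, 'a')]


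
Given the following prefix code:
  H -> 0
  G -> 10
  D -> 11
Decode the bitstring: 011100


Decoding step by step:
Bits 0 -> H
Bits 11 -> D
Bits 10 -> G
Bits 0 -> H


Decoded message: HDGH


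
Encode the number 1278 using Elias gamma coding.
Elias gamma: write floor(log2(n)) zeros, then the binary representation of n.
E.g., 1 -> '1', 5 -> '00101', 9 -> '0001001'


num_bits = floor(log2(1278)) + 1 = 11
leading_zeros = num_bits - 1 = 10
binary(1278) = 10011111110

Elias gamma(1278) = '0000000000' + '10011111110' = 000000000010011111110 (21 bits)


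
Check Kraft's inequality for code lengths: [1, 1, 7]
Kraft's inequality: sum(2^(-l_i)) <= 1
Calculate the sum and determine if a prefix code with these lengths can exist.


Sum = 2^(-1) + 2^(-1) + 2^(-7)
    = 0.5 + 0.5 + 0.0078125
    = 129/128 = 1.0078125
Since 1.0078125 > 1, Kraft's inequality is NOT satisfied.
A prefix code with these lengths CANNOT exist.

Kraft sum = 1.0078125. Not satisfied.
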